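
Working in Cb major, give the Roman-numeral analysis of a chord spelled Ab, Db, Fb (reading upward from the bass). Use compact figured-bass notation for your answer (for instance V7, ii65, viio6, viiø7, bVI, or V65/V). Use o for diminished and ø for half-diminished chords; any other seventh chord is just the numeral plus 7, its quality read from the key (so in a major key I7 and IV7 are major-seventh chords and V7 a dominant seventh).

Stacked in thirds the chord is Db-Fb-Ab: a minor triad on Db.
Db is scale degree 2 in Cb major, and a minor triad on that degree is written ii.
With Ab in the bass the chord is in second inversion, so the figured bass is 64.

ii64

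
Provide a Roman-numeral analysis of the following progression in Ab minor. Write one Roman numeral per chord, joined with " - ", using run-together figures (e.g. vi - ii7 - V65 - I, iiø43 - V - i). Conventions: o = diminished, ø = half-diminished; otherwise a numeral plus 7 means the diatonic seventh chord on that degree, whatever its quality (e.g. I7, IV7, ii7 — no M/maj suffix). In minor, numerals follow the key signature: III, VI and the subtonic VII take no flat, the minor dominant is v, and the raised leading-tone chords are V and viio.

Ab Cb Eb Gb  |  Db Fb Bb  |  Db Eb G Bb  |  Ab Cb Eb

i7 - iio6 - V42 - i

Ab-Cb-Eb-Gb: minor seventh chord on Ab = scale degree 1 → i7.
Db-Fb-Bb: root Bb is the supertonic; diminished triad there is iio6.
Db-Eb-G-Bb has root Eb, degree 5 in Ab minor, so V42.
Ab-Cb-Eb: root Ab is the tonic; minor triad there is i.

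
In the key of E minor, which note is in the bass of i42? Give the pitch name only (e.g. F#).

D

i in E minor has root E; the chord is E-G-B-D.
The figure 42 means third inversion — the seventh is in the bass.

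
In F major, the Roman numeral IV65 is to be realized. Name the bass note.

D

IV in F major has root Bb; the chord is Bb-D-F-A.
The figure 65 means first inversion — the third is in the bass.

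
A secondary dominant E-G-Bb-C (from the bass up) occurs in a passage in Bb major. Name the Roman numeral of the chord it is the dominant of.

V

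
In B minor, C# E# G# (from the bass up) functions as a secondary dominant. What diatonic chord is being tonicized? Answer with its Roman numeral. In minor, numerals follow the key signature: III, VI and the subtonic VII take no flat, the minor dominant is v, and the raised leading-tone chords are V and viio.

V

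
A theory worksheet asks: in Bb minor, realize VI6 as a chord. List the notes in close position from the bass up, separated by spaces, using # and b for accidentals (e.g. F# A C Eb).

Bb Db Gb

In Bb minor, the sixth degree is Gb, and the diatonic chord built there is a major triad.
Stacking thirds from Gb gives Gb-Bb-Db.
With the 6 figure the chord is in first inversion; from the bass Bb upward in close position it reads Bb-Db-Gb.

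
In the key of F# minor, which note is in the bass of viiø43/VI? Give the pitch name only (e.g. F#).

G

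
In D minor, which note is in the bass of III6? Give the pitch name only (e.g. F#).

III in D minor has root F; the chord is F-A-C.
The figure 6 means first inversion — the third is in the bass.

A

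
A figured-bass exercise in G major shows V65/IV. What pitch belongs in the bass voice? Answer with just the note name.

The applied chord V65/IV is rooted on G: G-B-D-F.
The figure 65 means first inversion — the third is in the bass.

B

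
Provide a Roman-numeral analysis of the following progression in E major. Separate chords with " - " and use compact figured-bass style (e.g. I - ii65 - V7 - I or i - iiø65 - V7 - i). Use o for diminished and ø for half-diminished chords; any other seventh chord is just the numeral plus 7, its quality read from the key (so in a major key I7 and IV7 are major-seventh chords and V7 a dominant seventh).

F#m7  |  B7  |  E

ii7 - V7 - I

F#m7: minor seventh chord on F# = scale degree 2 → ii7.
B7 has root B, degree 5 in E major, so V7.
E has root E, degree 1 in E major, so I.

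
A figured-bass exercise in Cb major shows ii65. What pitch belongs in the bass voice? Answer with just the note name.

Fb

ii in Cb major has root Db; the chord is Db-Fb-Ab-Cb.
The figure 65 means first inversion — the third is in the bass.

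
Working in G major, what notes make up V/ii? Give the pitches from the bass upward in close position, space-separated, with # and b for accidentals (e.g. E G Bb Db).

E G# B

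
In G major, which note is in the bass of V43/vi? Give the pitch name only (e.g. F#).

F#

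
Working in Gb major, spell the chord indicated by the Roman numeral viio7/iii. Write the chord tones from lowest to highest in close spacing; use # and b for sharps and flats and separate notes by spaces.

A C Eb Gb

viio7/iii is a secondary leading-tone chord. The target iii is Bb in Gb major; the applied chord is rooted a semitone below, on A.
Building a fully diminished seventh chord on A gives A-C-Eb-Gb.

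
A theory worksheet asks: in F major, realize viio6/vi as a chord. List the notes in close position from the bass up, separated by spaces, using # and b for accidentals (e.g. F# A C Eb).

E G C#

viio6/vi is a secondary leading-tone chord. The target vi is D in F major; the applied chord is rooted a semitone below, on C#.
Building a diminished triad on C# gives C#-E-G.
The figured bass 6 indicates first inversion, placing the third (E) in the bass: E-G-C#.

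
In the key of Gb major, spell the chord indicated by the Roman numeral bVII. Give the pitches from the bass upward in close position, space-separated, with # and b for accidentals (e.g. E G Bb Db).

bVII is a major triad on the lowered seventh degree (the subtonic), borrowed from the parallel minor. In Gb major that root is Fb.
So the chord is Fb-Ab-Cb.

Fb Ab Cb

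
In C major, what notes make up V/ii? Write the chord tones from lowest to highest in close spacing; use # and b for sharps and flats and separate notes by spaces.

A C# E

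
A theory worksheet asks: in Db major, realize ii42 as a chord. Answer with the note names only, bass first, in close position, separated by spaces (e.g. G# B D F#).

In Db major, scale degree 2 is Eb, and the diatonic chord built there is a minor seventh chord.
Stacking thirds from Eb gives Eb-Gb-Bb-Db.
The figured bass 42 indicates third inversion, placing the seventh (Db) in the bass: Db-Eb-Gb-Bb.

Db Eb Gb Bb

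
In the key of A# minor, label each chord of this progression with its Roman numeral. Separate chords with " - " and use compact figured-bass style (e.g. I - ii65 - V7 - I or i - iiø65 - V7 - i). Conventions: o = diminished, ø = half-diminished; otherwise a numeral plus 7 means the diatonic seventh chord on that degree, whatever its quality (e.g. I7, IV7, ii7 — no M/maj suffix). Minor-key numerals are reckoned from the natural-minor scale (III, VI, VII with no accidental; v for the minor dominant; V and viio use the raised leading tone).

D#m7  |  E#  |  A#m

iv7 - V - i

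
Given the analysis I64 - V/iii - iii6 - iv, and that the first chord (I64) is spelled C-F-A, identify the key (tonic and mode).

F major

I64 is given as C-F-A — a major triad with root F.
If F is scale degree 1 and the mode makes that degree carry a major triad, the tonic is F and the mode is major.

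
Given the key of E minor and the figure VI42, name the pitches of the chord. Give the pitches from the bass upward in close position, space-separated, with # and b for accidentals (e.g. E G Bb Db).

B C E G

In E minor, scale degree 6 is C, and the diatonic chord built there is a major seventh chord.
Stacking thirds from C gives C-E-G-B.
With the 42 figure the chord is in third inversion; from the bass B upward in close position it reads B-C-E-G.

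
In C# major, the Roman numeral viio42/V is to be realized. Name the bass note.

E

The applied chord viio42/V is rooted on F##: F##-A#-C#-E.
The figure 42 means third inversion — the seventh is in the bass.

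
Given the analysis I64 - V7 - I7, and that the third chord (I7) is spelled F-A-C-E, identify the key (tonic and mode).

I7 is given as F-A-C-E — a major seventh chord with root F.
If F is scale degree 1 and the mode makes that degree carry a major seventh chord, the tonic is F and the mode is major.

F major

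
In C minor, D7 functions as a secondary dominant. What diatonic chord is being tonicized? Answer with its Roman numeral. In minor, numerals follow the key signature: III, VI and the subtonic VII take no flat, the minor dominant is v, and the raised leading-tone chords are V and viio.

V

The chord is a dominant seventh chord on D.
A dominant resolves down a perfect fifth: D → G. In C minor, G is scale degree 5, i.e. V.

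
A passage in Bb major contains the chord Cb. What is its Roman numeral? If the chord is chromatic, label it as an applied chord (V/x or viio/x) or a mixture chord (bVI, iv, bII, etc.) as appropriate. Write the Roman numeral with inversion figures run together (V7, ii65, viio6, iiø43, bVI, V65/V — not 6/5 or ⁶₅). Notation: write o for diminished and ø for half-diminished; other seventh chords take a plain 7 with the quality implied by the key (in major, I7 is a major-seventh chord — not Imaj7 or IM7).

The pitches Cb-Eb-Gb form a major triad rooted on Cb.
Cb is the lowered second degree of Bb major (diatonic 2 would be C). This is the Neapolitan chord — a major triad on the lowered second degree.

bII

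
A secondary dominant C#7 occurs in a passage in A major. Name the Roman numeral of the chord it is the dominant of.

The chord is a dominant seventh chord on C#.
A dominant resolves down a perfect fifth: C# → F#. In A major, F# is scale degree 6, i.e. vi.

vi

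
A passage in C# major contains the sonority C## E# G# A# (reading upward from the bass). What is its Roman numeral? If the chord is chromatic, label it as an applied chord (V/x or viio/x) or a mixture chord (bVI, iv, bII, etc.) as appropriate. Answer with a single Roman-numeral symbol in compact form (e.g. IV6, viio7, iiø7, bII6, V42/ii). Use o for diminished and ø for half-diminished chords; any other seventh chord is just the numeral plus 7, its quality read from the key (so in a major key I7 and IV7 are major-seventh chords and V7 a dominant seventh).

V65/ii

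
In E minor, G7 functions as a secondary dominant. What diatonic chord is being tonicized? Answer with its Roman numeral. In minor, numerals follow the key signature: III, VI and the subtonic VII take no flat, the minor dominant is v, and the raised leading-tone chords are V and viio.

The chord is a dominant seventh chord on G.
A dominant resolves down a perfect fifth: G → C. In E minor, C is scale degree 6, i.e. VI.

VI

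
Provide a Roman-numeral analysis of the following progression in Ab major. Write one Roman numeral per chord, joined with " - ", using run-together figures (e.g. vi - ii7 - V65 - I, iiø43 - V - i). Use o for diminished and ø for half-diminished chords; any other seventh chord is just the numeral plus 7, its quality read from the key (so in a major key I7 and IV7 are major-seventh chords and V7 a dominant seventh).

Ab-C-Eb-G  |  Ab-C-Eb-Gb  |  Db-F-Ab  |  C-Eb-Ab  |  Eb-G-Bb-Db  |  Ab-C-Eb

Ab-C-Eb-G: root Ab is the tonic; major seventh chord there is I7.
Ab-C-Eb-Gb is the secondary dominant of IV (dominant seventh chord on Ab): V7/IV.
Db-F-Ab: root Db is the subdominant; major triad there is IV.
C-Eb-Ab: root Ab is the tonic; major triad there is I6.
Eb-G-Bb-Db: dominant seventh chord on Eb = scale degree 5 → V7.
Ab-C-Eb has root Ab, degree 1 in Ab major, so I.

I7 - V7/IV - IV - I6 - V7 - I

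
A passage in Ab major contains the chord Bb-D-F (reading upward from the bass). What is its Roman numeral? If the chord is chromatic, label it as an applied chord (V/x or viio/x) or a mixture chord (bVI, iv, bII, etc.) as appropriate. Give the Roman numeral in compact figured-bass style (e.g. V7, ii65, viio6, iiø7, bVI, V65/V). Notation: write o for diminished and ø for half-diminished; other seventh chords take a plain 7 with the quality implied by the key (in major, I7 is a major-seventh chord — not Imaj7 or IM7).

V/V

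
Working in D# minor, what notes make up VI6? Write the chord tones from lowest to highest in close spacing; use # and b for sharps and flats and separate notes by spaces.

The numeral's case and figure indicate a major triad. In D# minor its root, the submediant, is B.
Stacking thirds from B gives B-D#-F#.
With the 6 figure the chord is in first inversion; from the bass D# upward in close position it reads D#-F#-B.

D# F# B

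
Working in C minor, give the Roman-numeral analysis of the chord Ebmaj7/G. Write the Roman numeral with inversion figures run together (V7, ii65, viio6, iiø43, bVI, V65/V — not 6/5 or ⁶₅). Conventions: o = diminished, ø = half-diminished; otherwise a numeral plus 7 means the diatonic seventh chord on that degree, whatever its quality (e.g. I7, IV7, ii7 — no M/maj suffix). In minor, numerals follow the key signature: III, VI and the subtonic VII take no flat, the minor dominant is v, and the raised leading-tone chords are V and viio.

III65

The pitches Eb-G-Bb-D form a major seventh chord rooted on Eb.
In C minor, Eb is the mediant; the diatonic major seventh chord there is III7.
With G in the bass the chord is in first inversion, so the figured bass is 65.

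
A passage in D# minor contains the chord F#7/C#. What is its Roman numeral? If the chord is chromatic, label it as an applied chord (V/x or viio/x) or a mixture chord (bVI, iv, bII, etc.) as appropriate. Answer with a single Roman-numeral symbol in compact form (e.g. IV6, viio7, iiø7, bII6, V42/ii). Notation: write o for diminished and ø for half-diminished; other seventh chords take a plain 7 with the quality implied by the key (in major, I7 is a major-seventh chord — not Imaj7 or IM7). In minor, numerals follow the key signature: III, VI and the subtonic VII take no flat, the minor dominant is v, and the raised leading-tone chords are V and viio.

V43/VI

The pitches F#-A#-C#-E form a dominant seventh chord rooted on F#.
F# is not a diatonic chord root with this quality in D# minor, but it lies a perfect fifth above B (VI), so the chord functions as an applied dominant of VI.
With C# in the bass the chord is in second inversion, so the figured bass is 43.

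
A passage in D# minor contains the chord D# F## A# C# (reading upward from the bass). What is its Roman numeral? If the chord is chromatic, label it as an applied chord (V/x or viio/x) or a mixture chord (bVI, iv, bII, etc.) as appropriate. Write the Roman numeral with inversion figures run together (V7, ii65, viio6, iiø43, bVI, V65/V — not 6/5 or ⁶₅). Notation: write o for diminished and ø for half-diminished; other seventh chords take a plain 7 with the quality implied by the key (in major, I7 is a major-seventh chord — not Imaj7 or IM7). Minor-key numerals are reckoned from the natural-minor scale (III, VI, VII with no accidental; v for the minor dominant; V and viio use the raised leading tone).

Stacked in thirds the chord is D#-F##-A#-C#: a dominant seventh chord on D#.
D# is not a diatonic chord root with this quality in D# minor, but it lies a perfect fifth above G# (iv), so the chord functions as an applied dominant of iv.

V7/iv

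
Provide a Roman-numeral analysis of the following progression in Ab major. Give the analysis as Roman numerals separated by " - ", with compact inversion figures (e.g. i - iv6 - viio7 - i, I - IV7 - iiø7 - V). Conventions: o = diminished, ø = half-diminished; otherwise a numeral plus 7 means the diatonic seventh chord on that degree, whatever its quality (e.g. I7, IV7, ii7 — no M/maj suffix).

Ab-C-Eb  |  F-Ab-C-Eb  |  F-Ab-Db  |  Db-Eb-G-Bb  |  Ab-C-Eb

I - vi7 - IV6 - V42 - I

Ab-C-Eb has root Ab, degree 1 in Ab major, so I.
F-Ab-C-Eb: minor seventh chord on F = scale degree 6 → vi7.
F-Ab-Db has root Db, degree 4 in Ab major, so IV6.
Db-Eb-G-Bb: dominant seventh chord on Eb = scale degree 5 → V42.
Ab-C-Eb: root Ab is the tonic; major triad there is I.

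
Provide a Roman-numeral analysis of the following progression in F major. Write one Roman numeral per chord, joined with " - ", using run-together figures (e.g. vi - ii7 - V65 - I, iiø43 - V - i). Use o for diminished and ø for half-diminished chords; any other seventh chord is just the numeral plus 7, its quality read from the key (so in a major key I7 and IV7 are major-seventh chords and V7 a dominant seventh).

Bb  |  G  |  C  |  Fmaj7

IV - V/V - V - I7

Bb: root Bb is the subdominant; major triad there is IV.
G: a major triad on G, the applied dominant of V → V/V.
C has root C, degree 5 in F major, so V.
Fmaj7: major seventh chord on F = scale degree 1 → I7.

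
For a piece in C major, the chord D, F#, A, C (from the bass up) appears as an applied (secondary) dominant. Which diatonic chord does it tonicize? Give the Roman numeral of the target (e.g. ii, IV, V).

V

The chord is a dominant seventh chord on D.
A dominant resolves down a perfect fifth: D → G. In C major, G is scale degree 5, i.e. V.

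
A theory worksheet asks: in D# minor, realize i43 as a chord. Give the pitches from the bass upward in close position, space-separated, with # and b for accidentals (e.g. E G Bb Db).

A# C# D# F#

In D# minor, scale degree 1 is D#, and the diatonic chord built there is a minor seventh chord.
Stacking thirds from D# gives D#-F#-A#-C#.
The figured bass 43 indicates second inversion, placing the fifth (A#) in the bass: A#-C#-D#-F#.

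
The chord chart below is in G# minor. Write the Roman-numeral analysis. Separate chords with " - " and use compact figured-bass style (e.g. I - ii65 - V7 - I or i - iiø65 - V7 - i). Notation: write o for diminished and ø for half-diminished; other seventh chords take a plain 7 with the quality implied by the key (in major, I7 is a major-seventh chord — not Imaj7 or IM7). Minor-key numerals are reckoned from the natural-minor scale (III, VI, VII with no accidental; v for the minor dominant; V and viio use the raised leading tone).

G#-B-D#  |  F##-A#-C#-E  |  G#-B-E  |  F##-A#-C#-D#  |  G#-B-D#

i - viio7 - VI6 - V65 - i

G#-B-D#: root G# is the tonic; minor triad there is i.
F##-A#-C#-E: root F## is the leading tone; fully diminished seventh chord there is viio7.
G#-B-E: root E is the submediant; major triad there is VI6.
F##-A#-C#-D# has root D#, degree 5 in G# minor, so V65.
G#-B-D#: root G# is the tonic; minor triad there is i.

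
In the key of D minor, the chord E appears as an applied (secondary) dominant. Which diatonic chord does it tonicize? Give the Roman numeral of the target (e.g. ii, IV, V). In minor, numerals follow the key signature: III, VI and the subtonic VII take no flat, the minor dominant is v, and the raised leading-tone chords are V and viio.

The chord is a major triad on E.
A dominant resolves down a perfect fifth: E → A. In D minor, A is scale degree 5, i.e. V.

V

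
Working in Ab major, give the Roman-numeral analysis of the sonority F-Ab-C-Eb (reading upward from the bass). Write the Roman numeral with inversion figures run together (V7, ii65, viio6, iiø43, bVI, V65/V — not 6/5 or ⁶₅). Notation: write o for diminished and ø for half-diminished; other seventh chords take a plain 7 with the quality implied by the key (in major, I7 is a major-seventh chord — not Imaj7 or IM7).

vi7

Stacked in thirds the chord is F-Ab-C-Eb: a minor seventh chord on F.
F is scale degree 6 in Ab major, and a minor seventh chord on that degree is written vi7.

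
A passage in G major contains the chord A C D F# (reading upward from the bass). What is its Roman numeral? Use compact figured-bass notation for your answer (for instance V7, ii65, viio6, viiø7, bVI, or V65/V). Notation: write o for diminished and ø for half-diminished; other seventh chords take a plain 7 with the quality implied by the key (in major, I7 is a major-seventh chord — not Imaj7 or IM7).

V43

Stacked in thirds the chord is D-F#-A-C: a dominant seventh chord on D.
D is scale degree 5 in G major, and a dominant seventh chord on that degree is written V7.
With A in the bass the chord is in second inversion, so the figured bass is 43.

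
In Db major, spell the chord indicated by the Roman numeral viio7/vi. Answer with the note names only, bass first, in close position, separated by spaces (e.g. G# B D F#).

viio7/vi is a secondary leading-tone chord. The target vi is Bb in Db major; the applied chord is rooted a semitone below, on A.
Building a fully diminished seventh chord on A gives A-C-Eb-Gb.

A C Eb Gb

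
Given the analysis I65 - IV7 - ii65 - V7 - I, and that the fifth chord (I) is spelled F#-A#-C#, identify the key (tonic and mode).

F# major

The chord F# is a major triad rooted on F#; its label is I.
If F# is scale degree 1 and the mode makes that degree carry a major triad, the tonic is F# and the mode is major.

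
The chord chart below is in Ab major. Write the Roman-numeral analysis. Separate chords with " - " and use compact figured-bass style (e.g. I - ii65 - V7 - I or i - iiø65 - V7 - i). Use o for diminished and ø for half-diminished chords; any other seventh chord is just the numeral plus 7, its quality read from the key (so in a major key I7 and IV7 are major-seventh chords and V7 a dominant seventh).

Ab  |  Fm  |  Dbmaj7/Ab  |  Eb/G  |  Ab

I - vi - IV43 - V6 - I

Ab: major triad on Ab = scale degree 1 → I.
Fm: root F is the submediant; minor triad there is vi.
Dbmaj7/Ab: root Db is the subdominant; major seventh chord there is IV43.
Eb/G: major triad on Eb = scale degree 5 → V6.
Ab has root Ab, degree 1 in Ab major, so I.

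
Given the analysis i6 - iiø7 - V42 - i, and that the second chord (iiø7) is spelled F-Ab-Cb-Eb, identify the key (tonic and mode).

The chord Fm7b5 is a half-diminished seventh chord rooted on F; its label is iiø7.
If F is scale degree 2 and the mode makes that degree carry a half-diminished seventh chord, the tonic is Eb and the mode is minor.

Eb minor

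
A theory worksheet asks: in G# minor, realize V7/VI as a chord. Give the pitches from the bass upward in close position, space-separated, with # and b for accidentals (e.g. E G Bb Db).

B D# F# A

V7/VI is a secondary dominant — the dominant seventh of VI. VI in G# minor is E, so the applied chord's root is B, a perfect fifth above.
Building a dominant seventh chord on B gives B-D#-F#-A.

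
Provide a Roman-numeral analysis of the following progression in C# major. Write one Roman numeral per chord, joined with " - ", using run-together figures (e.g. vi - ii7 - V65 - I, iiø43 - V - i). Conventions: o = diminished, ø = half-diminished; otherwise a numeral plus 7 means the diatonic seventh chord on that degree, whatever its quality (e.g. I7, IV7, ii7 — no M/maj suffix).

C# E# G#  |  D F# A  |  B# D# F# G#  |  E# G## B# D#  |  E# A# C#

I - bII - V65 - V7/vi - vi64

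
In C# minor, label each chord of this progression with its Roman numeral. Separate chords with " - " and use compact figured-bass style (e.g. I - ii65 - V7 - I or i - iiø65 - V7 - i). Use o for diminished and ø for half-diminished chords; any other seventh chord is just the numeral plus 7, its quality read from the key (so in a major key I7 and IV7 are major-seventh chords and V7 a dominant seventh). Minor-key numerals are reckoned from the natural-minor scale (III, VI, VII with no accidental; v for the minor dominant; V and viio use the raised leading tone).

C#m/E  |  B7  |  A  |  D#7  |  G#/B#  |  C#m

C#m/E: minor triad on C# = scale degree 1 → i6.
B7: dominant seventh chord on B = scale degree 7 → VII7.
A: root A is the submediant; major triad there is VI.
D#7 is the secondary dominant of V (dominant seventh chord on D#): V7/V.
G#/B#: major triad on G# = scale degree 5 → V6.
C#m: minor triad on C# = scale degree 1 → i.

i6 - VII7 - VI - V7/V - V6 - i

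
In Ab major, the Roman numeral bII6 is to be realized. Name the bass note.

Db

bII in Ab major has root Bbb; the chord is Bbb-Db-Fb.
The figure 6 means first inversion — the third is in the bass.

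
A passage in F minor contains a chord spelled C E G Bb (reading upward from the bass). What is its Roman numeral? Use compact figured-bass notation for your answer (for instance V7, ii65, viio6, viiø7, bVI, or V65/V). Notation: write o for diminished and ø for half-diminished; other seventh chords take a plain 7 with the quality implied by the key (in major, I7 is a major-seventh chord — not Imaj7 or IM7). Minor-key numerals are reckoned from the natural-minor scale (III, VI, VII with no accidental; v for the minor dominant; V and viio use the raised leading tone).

V7

Stacked in thirds the chord is C-E-G-Bb: a dominant seventh chord on C.
In F minor, C is the dominant; the diatonic dominant seventh chord there is V7.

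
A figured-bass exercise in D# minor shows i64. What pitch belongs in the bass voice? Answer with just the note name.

i in D# minor has root D#; the chord is D#-F#-A#.
The figure 64 means second inversion — the fifth is in the bass.

A#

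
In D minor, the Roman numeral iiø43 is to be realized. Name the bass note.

Bb

iiø in D minor has root E; the chord is E-G-Bb-D.
The figure 43 means second inversion — the fifth is in the bass.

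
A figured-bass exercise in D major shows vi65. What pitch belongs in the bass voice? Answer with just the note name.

D

vi in D major has root B; the chord is B-D-F#-A.
The figure 65 means first inversion — the third is in the bass.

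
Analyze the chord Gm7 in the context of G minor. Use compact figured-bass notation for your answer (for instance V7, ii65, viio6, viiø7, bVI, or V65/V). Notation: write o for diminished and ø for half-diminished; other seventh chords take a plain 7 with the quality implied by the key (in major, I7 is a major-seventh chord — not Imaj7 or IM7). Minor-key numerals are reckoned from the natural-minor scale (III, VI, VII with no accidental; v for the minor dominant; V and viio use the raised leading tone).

Stacked in thirds the chord is G-Bb-D-F: a minor seventh chord on G.
G is scale degree 1 in G minor, and a minor seventh chord on that degree is written i7.

i7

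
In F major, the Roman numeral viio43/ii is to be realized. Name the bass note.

C

The applied chord viio43/ii is rooted on F#: F#-A-C-Eb.
The figure 43 means second inversion — the fifth is in the bass.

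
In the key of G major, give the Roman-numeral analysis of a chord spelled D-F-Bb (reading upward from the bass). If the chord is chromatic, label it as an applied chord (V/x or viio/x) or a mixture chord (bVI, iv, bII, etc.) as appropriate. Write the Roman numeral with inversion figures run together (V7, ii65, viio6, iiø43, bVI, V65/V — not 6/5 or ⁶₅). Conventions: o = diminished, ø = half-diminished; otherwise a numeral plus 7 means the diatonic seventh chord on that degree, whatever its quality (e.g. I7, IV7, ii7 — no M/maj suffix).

Stacked in thirds the chord is Bb-D-F: a major triad on Bb.
Bb is the lowered third degree of G major (diatonic 3 would be B). This is a major triad on the lowered third degree, borrowed from the parallel minor.
With D in the bass the chord is in first inversion, so the figured bass is 6.

bIII6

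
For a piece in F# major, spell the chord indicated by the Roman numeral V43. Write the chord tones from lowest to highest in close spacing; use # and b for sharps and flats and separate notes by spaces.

G# B C# E#

In F# major, the dominant is C#, and the diatonic chord built there is a dominant seventh chord.
Stacking thirds from C# gives C#-E#-G#-B.
The figured bass 43 indicates second inversion, placing the fifth (G#) in the bass: G#-B-C#-E#.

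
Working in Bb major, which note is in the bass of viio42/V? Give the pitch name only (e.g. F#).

The applied chord viio42/V is rooted on E: E-G-Bb-Db.
The figure 42 means third inversion — the seventh is in the bass.

Db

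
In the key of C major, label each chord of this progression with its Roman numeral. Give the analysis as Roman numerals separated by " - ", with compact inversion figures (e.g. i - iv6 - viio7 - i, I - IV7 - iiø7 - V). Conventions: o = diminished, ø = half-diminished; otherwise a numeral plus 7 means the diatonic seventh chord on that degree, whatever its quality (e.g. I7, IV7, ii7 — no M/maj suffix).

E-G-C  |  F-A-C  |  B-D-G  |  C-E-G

E-G-C has root C, degree 1 in C major, so I6.
F-A-C has root F, degree 4 in C major, so IV.
B-D-G has root G, degree 5 in C major, so V6.
C-E-G: major triad on C = scale degree 1 → I.

I6 - IV - V6 - I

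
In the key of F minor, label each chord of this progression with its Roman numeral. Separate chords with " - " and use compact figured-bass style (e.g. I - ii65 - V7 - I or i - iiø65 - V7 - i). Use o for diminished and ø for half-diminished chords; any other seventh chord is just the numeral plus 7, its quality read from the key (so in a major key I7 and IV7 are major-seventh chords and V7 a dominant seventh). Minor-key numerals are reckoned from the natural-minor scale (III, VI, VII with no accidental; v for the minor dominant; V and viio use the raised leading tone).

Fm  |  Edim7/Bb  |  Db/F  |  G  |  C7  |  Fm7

i - viio43 - VI6 - V/V - V7 - i7

Fm: root F is the tonic; minor triad there is i.
Edim7/Bb: fully diminished seventh chord on E = scale degree 7 → viio43.
Db/F has root Db, degree 6 in F minor, so VI6.
G: chromatic; G is V of V, so V/V.
C7: root C is the dominant; dominant seventh chord there is V7.
Fm7: root F is the tonic; minor seventh chord there is i7.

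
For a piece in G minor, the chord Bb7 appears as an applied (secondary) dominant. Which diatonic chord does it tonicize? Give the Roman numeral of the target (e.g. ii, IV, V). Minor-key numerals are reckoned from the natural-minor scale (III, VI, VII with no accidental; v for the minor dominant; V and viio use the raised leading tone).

VI

The chord is a dominant seventh chord on Bb.
A dominant resolves down a perfect fifth: Bb → Eb. In G minor, Eb is scale degree 6, i.e. VI.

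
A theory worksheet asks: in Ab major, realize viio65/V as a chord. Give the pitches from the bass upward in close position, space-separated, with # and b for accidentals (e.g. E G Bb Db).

The slash marks an applied leading-tone chord: viio of V. In Ab major, V is Eb, so the leading tone to it is D, a half step below.
Building a fully diminished seventh chord on D gives D-F-Ab-Cb.
The figured bass 65 indicates first inversion, placing the third (F) in the bass: F-Ab-Cb-D.

F Ab Cb D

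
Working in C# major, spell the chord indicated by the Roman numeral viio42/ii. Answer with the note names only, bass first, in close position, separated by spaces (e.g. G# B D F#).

viio42/ii is a secondary leading-tone chord. The target ii is D# in C# major; the applied chord is rooted a semitone below, on C##.
Building a fully diminished seventh chord on C## gives C##-E#-G#-B.
The figured bass 42 indicates third inversion, placing the seventh (B) in the bass: B-C##-E#-G#.

B C## E# G#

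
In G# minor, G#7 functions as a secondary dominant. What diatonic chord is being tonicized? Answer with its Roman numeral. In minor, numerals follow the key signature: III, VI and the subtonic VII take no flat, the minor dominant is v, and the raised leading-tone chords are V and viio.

iv

The chord is a dominant seventh chord on G#.
A dominant resolves down a perfect fifth: G# → C#. In G# minor, C# is scale degree 4, i.e. iv.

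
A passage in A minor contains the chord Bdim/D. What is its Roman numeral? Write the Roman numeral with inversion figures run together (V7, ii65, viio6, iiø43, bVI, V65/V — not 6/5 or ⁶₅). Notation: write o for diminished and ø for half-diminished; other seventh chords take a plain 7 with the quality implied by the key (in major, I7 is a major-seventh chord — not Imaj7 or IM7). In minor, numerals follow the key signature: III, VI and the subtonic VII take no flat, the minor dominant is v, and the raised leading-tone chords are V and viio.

Stacked in thirds the chord is B-D-F: a diminished triad on B.
In A minor, B is the supertonic; the diatonic diminished triad there is iio.
With D in the bass the chord is in first inversion, so the figured bass is 6.

iio6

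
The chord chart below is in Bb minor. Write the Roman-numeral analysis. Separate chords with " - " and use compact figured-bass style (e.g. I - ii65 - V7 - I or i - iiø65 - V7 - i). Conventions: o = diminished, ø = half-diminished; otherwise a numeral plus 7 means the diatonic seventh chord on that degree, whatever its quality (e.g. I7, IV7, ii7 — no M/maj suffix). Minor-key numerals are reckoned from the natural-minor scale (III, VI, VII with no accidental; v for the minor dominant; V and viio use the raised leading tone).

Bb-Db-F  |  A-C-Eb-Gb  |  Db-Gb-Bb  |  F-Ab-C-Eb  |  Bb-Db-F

Bb-Db-F: minor triad on Bb = scale degree 1 → i.
A-C-Eb-Gb has root A, degree 7 in Bb minor, so viio7.
Db-Gb-Bb: major triad on Gb = scale degree 6 → VI64.
F-Ab-C-Eb: root F is the dominant; minor seventh chord there is v7.
Bb-Db-F has root Bb, degree 1 in Bb minor, so i.

i - viio7 - VI64 - v7 - i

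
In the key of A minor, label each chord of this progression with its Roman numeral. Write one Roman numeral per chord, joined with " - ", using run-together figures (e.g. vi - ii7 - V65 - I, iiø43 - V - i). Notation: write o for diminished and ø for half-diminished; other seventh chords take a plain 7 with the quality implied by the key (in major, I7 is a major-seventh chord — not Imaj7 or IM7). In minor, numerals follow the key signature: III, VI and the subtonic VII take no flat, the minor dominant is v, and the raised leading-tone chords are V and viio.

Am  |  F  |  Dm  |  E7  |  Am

Am: minor triad on A = scale degree 1 → i.
F: major triad on F = scale degree 6 → VI.
Dm: root D is the subdominant; minor triad there is iv.
E7 has root E, degree 5 in A minor, so V7.
Am has root A, degree 1 in A minor, so i.

i - VI - iv - V7 - i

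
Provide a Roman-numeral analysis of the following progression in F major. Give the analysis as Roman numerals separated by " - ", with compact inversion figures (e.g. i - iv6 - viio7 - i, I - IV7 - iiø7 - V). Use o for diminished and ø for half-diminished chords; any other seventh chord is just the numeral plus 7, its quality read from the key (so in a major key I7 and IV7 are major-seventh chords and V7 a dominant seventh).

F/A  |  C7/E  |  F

I6 - V65 - I

F/A has root F, degree 1 in F major, so I6.
C7/E: dominant seventh chord on C = scale degree 5 → V65.
F has root F, degree 1 in F major, so I.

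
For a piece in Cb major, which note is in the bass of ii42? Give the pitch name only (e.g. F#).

Cb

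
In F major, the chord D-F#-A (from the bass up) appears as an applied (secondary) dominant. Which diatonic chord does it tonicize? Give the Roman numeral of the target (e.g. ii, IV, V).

ii

The chord is a major triad on D.
A dominant resolves down a perfect fifth: D → G. In F major, G is scale degree 2, i.e. ii.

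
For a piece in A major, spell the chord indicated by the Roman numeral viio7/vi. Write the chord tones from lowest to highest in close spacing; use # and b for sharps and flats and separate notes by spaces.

The slash marks an applied leading-tone chord: viio of vi. In A major, vi is F#, so the leading tone to it is E#, a half step below.
Building a fully diminished seventh chord on E# gives E#-G#-B-D.

E# G# B D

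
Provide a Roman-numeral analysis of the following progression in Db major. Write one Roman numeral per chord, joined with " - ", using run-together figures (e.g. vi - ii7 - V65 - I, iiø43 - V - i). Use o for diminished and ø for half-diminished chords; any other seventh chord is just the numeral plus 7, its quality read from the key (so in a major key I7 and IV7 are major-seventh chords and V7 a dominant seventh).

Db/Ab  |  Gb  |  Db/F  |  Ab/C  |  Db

I64 - IV - I6 - V6 - I

Db/Ab: major triad on Db = scale degree 1 → I64.
Gb: root Gb is the subdominant; major triad there is IV.
Db/F: root Db is the tonic; major triad there is I6.
Ab/C has root Ab, degree 5 in Db major, so V6.
Db has root Db, degree 1 in Db major, so I.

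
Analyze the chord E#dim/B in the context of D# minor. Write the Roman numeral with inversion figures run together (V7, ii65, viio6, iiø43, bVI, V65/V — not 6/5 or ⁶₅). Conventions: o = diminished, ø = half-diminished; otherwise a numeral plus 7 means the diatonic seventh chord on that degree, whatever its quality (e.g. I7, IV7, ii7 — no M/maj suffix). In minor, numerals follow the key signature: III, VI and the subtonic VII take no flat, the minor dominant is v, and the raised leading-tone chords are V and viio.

iio64

The pitches E#-G#-B form a diminished triad rooted on E#.
In D# minor, E# is the supertonic; the diatonic diminished triad there is iio.
With B in the bass the chord is in second inversion, so the figured bass is 64.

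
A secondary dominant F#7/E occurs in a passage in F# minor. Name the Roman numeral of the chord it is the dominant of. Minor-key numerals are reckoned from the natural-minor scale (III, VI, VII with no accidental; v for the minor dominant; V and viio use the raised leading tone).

The chord is a dominant seventh chord on F#.
A dominant resolves down a perfect fifth: F# → B. In F# minor, B is scale degree 4, i.e. iv.

iv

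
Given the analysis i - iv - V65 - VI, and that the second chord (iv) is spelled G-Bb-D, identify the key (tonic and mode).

D minor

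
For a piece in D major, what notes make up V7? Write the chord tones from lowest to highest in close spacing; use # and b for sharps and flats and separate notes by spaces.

A C# E G

In D major, scale degree 5 is A, and the diatonic chord built there is a dominant seventh chord.
That chord is spelled A-C#-E-G.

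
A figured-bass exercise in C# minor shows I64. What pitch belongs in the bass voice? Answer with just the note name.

G#

I in C# minor has root C#; the chord is C#-E#-G#.
The figure 64 means second inversion — the fifth is in the bass.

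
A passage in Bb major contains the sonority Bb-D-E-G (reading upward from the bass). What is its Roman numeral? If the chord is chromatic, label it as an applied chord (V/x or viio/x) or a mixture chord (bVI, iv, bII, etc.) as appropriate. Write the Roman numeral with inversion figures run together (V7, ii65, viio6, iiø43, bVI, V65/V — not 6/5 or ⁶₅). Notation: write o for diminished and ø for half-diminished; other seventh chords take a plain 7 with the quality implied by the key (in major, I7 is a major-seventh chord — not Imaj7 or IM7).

Stacked in thirds the chord is E-G-Bb-D: a half-diminished seventh chord on E.
E sits a half step below F (V in Bb major); a diminished chord there is the applied leading-tone chord of V.
With Bb in the bass the chord is in second inversion, so the figured bass is 43.

viiø43/V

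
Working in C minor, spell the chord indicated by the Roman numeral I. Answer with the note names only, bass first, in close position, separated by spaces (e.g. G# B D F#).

I is the major tonic (Picardy third), borrowed from the parallel major. In C minor that root is C.
So the chord is C-E-G.

C E G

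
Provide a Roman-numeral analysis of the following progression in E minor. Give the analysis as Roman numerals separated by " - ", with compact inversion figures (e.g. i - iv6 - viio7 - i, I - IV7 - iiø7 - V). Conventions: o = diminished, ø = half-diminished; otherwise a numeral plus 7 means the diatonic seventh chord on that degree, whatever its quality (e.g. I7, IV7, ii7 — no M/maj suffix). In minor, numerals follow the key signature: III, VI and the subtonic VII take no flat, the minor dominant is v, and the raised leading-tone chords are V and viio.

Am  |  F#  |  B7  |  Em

Am: minor triad on A = scale degree 4 → iv.
F#: chromatic; F# is V of V, so V/V.
B7: root B is the dominant; dominant seventh chord there is V7.
Em has root E, degree 1 in E minor, so i.

iv - V/V - V7 - i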